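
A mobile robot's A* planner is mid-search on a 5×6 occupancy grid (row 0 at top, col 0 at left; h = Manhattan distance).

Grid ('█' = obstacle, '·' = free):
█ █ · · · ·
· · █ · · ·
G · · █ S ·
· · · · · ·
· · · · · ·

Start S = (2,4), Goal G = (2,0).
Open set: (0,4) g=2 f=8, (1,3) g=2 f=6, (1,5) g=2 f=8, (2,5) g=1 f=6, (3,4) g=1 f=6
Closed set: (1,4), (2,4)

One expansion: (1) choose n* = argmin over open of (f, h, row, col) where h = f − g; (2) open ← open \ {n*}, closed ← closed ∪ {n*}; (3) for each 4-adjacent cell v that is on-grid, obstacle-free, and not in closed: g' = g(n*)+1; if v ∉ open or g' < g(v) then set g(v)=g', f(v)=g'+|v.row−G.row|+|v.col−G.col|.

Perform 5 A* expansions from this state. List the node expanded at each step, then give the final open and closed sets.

step 1: expand (1,3) (f=6, h=4) → closed; open now [(0,3) g=3 f=8, (0,4) g=2 f=8, (1,5) g=2 f=8, (2,5) g=1 f=6, (3,4) g=1 f=6]
step 2: expand (2,5) (f=6, h=5) → closed; open now [(0,3) g=3 f=8, (0,4) g=2 f=8, (1,5) g=2 f=8, (3,4) g=1 f=6, (3,5) g=2 f=8]
step 3: expand (3,4) (f=6, h=5) → closed; open now [(0,3) g=3 f=8, (0,4) g=2 f=8, (1,5) g=2 f=8, (3,3) g=2 f=6, (3,5) g=2 f=8, (4,4) g=2 f=8]
step 4: expand (3,3) (f=6, h=4) → closed; open now [(0,3) g=3 f=8, (0,4) g=2 f=8, (1,5) g=2 f=8, (3,2) g=3 f=6, (3,5) g=2 f=8, (4,3) g=3 f=8, (4,4) g=2 f=8]
step 5: expand (3,2) (f=6, h=3) → closed; open now [(0,3) g=3 f=8, (0,4) g=2 f=8, (1,5) g=2 f=8, (2,2) g=4 f=6, (3,1) g=4 f=6, (3,5) g=2 f=8, (4,2) g=4 f=8, (4,3) g=3 f=8, (4,4) g=2 f=8]

order=[(1,3) → (2,5) → (3,4) → (3,3) → (3,2)]; open=[(0,3) g=3 f=8, (0,4) g=2 f=8, (1,5) g=2 f=8, (2,2) g=4 f=6, (3,1) g=4 f=6, (3,5) g=2 f=8, (4,2) g=4 f=8, (4,3) g=3 f=8, (4,4) g=2 f=8]; closed=[(1,3), (1,4), (2,4), (2,5), (3,2), (3,3), (3,4)]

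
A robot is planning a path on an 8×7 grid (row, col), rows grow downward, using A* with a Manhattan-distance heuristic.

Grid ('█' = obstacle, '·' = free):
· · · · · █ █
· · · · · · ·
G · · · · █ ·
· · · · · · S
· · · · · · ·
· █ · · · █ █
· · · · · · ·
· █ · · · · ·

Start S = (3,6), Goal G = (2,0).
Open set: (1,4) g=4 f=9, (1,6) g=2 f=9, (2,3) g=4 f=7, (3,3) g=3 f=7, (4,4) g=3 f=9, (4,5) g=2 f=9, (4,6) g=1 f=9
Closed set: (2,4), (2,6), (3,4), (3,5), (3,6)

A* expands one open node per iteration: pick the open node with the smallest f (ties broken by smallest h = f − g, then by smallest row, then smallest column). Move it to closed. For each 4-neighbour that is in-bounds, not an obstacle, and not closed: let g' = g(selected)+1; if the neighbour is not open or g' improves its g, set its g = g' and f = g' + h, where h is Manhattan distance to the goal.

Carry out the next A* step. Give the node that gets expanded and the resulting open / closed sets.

step 1: expand (2,3) (f=7, h=3) → closed; open now [(1,3) g=5 f=9, (1,4) g=4 f=9, (1,6) g=2 f=9, (2,2) g=5 f=7, (3,3) g=3 f=7, (4,4) g=3 f=9, (4,5) g=2 f=9, (4,6) g=1 f=9]

expanded=(2,3); open=[(1,3) g=5 f=9, (1,4) g=4 f=9, (1,6) g=2 f=9, (2,2) g=5 f=7, (3,3) g=3 f=7, (4,4) g=3 f=9, (4,5) g=2 f=9, (4,6) g=1 f=9]; closed=[(2,3), (2,4), (2,6), (3,4), (3,5), (3,6)]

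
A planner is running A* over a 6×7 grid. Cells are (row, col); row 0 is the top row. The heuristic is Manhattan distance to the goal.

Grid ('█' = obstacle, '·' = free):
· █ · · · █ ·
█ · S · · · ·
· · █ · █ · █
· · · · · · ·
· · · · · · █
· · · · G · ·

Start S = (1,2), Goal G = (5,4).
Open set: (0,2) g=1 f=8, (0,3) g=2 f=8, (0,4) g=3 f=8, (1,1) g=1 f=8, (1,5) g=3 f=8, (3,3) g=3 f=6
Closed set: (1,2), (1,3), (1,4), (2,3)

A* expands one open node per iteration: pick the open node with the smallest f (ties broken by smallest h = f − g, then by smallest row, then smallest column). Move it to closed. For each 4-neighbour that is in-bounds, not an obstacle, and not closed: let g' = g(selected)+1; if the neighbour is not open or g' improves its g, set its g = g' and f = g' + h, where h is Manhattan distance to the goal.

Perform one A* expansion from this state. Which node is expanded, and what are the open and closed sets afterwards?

expanded=(3,3); open=[(0,2) g=1 f=8, (0,3) g=2 f=8, (0,4) g=3 f=8, (1,1) g=1 f=8, (1,5) g=3 f=8, (3,2) g=4 f=8, (3,4) g=4 f=6, (4,3) g=4 f=6]; closed=[(1,2), (1,3), (1,4), (2,3), (3,3)]

step 1: expand (3,3) (f=6, h=3) → closed; open now [(0,2) g=1 f=8, (0,3) g=2 f=8, (0,4) g=3 f=8, (1,1) g=1 f=8, (1,5) g=3 f=8, (3,2) g=4 f=8, (3,4) g=4 f=6, (4,3) g=4 f=6]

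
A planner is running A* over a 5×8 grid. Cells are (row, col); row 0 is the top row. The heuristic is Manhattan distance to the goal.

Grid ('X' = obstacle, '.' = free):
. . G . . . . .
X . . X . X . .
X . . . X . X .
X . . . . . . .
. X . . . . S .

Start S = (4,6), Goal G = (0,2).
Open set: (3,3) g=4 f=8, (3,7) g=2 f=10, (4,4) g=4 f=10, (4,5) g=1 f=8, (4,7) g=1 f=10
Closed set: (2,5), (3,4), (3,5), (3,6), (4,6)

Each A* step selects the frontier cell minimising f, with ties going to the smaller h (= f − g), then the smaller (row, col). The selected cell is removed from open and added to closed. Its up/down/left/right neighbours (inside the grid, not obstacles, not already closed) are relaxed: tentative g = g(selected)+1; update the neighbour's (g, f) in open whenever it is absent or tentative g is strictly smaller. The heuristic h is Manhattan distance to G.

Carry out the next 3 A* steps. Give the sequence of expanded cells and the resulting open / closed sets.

order=[(3,3) → (2,3) → (2,2)]; open=[(1,2) g=7 f=8, (2,1) g=7 f=10, (3,2) g=5 f=8, (3,7) g=2 f=10, (4,3) g=5 f=10, (4,4) g=4 f=10, (4,5) g=1 f=8, (4,7) g=1 f=10]; closed=[(2,2), (2,3), (2,5), (3,3), (3,4), (3,5), (3,6), (4,6)]

step 1: expand (3,3) (f=8, h=4) → closed; open now [(2,3) g=5 f=8, (3,2) g=5 f=8, (3,7) g=2 f=10, (4,3) g=5 f=10, (4,4) g=4 f=10, (4,5) g=1 f=8, (4,7) g=1 f=10]
step 2: expand (2,3) (f=8, h=3) → closed; open now [(2,2) g=6 f=8, (3,2) g=5 f=8, (3,7) g=2 f=10, (4,3) g=5 f=10, (4,4) g=4 f=10, (4,5) g=1 f=8, (4,7) g=1 f=10]
step 3: expand (2,2) (f=8, h=2) → closed; open now [(1,2) g=7 f=8, (2,1) g=7 f=10, (3,2) g=5 f=8, (3,7) g=2 f=10, (4,3) g=5 f=10, (4,4) g=4 f=10, (4,5) g=1 f=8, (4,7) g=1 f=10]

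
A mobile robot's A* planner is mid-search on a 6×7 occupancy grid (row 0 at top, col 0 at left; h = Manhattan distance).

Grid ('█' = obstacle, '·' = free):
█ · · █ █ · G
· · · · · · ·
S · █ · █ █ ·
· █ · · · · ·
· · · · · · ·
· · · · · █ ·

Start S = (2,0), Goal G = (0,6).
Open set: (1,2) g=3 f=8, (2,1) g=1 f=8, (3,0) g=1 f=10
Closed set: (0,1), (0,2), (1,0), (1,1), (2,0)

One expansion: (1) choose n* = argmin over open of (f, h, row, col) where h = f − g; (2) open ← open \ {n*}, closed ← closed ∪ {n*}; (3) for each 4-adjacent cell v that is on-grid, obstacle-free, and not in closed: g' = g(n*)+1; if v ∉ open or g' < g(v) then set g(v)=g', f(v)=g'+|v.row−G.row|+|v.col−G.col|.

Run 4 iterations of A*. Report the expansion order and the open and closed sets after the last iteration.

step 1: expand (1,2) (f=8, h=5) → closed; open now [(1,3) g=4 f=8, (2,1) g=1 f=8, (3,0) g=1 f=10]
step 2: expand (1,3) (f=8, h=4) → closed; open now [(1,4) g=5 f=8, (2,1) g=1 f=8, (2,3) g=5 f=10, (3,0) g=1 f=10]
step 3: expand (1,4) (f=8, h=3) → closed; open now [(1,5) g=6 f=8, (2,1) g=1 f=8, (2,3) g=5 f=10, (3,0) g=1 f=10]
step 4: expand (1,5) (f=8, h=2) → closed; open now [(0,5) g=7 f=8, (1,6) g=7 f=8, (2,1) g=1 f=8, (2,3) g=5 f=10, (3,0) g=1 f=10]

order=[(1,2) → (1,3) → (1,4) → (1,5)]; open=[(0,5) g=7 f=8, (1,6) g=7 f=8, (2,1) g=1 f=8, (2,3) g=5 f=10, (3,0) g=1 f=10]; closed=[(0,1), (0,2), (1,0), (1,1), (1,2), (1,3), (1,4), (1,5), (2,0)]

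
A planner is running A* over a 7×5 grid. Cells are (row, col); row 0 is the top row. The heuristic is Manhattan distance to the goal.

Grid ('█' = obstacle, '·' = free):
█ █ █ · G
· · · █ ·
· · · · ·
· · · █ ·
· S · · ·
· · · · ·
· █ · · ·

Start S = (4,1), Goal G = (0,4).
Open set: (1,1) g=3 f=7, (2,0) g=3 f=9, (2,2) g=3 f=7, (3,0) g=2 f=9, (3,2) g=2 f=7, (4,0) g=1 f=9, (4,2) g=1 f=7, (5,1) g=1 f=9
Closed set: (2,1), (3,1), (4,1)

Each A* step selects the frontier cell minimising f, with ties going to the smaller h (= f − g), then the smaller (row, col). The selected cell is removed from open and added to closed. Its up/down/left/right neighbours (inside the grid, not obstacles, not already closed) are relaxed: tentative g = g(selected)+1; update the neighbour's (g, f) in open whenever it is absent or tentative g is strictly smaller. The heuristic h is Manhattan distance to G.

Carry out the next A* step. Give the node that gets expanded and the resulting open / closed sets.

step 1: expand (1,1) (f=7, h=4) → closed; open now [(1,0) g=4 f=9, (1,2) g=4 f=7, (2,0) g=3 f=9, (2,2) g=3 f=7, (3,0) g=2 f=9, (3,2) g=2 f=7, (4,0) g=1 f=9, (4,2) g=1 f=7, (5,1) g=1 f=9]

expanded=(1,1); open=[(1,0) g=4 f=9, (1,2) g=4 f=7, (2,0) g=3 f=9, (2,2) g=3 f=7, (3,0) g=2 f=9, (3,2) g=2 f=7, (4,0) g=1 f=9, (4,2) g=1 f=7, (5,1) g=1 f=9]; closed=[(1,1), (2,1), (3,1), (4,1)]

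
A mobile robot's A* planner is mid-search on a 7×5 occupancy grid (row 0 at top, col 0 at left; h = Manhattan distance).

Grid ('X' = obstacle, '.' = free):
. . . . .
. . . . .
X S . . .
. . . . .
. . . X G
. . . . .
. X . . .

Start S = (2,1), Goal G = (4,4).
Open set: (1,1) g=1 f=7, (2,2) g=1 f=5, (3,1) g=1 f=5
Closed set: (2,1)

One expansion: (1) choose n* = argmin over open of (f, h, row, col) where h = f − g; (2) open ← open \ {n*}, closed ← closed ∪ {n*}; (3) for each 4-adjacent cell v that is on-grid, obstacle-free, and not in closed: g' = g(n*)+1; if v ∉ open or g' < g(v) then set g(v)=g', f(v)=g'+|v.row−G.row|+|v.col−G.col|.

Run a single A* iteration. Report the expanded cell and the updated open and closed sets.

expanded=(2,2); open=[(1,1) g=1 f=7, (1,2) g=2 f=7, (2,3) g=2 f=5, (3,1) g=1 f=5, (3,2) g=2 f=5]; closed=[(2,1), (2,2)]

step 1: expand (2,2) (f=5, h=4) → closed; open now [(1,1) g=1 f=7, (1,2) g=2 f=7, (2,3) g=2 f=5, (3,1) g=1 f=5, (3,2) g=2 f=5]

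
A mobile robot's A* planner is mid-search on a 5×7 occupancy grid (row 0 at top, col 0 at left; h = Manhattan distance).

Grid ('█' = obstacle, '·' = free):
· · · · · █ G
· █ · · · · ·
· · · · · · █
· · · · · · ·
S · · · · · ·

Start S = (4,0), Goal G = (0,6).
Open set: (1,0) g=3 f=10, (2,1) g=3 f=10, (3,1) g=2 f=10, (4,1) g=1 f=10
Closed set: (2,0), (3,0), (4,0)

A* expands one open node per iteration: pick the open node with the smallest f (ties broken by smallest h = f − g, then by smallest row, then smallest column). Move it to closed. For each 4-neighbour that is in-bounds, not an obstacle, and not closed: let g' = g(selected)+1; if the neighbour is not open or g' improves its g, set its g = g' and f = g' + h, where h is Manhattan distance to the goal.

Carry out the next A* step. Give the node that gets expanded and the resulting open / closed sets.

expanded=(1,0); open=[(0,0) g=4 f=10, (2,1) g=3 f=10, (3,1) g=2 f=10, (4,1) g=1 f=10]; closed=[(1,0), (2,0), (3,0), (4,0)]

step 1: expand (1,0) (f=10, h=7) → closed; open now [(0,0) g=4 f=10, (2,1) g=3 f=10, (3,1) g=2 f=10, (4,1) g=1 f=10]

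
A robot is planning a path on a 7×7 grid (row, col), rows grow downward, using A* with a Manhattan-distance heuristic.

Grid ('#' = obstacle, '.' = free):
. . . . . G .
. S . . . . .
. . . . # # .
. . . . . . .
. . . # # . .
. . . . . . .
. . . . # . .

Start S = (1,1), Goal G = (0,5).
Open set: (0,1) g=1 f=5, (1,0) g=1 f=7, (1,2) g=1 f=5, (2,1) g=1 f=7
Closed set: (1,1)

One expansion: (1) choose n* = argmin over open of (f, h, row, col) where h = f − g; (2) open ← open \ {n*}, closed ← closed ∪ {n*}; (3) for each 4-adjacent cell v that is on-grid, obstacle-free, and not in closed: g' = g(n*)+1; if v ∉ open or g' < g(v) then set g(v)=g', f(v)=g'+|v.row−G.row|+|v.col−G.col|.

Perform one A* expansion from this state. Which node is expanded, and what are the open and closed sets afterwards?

expanded=(0,1); open=[(0,0) g=2 f=7, (0,2) g=2 f=5, (1,0) g=1 f=7, (1,2) g=1 f=5, (2,1) g=1 f=7]; closed=[(0,1), (1,1)]

step 1: expand (0,1) (f=5, h=4) → closed; open now [(0,0) g=2 f=7, (0,2) g=2 f=5, (1,0) g=1 f=7, (1,2) g=1 f=5, (2,1) g=1 f=7]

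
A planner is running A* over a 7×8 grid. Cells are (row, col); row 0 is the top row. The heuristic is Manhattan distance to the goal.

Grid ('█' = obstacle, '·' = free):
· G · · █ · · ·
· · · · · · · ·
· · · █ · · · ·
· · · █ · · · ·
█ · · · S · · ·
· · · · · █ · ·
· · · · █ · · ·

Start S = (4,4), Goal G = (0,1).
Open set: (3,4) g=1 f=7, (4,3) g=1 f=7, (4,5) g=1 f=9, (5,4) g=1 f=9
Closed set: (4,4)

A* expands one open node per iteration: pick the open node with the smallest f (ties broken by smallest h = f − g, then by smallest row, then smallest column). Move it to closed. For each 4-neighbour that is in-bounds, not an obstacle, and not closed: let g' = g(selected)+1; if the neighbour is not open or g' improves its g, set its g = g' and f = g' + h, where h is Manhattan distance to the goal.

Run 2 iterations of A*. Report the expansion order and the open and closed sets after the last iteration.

order=[(3,4) → (2,4)]; open=[(1,4) g=3 f=7, (2,5) g=3 f=9, (3,5) g=2 f=9, (4,3) g=1 f=7, (4,5) g=1 f=9, (5,4) g=1 f=9]; closed=[(2,4), (3,4), (4,4)]

step 1: expand (3,4) (f=7, h=6) → closed; open now [(2,4) g=2 f=7, (3,5) g=2 f=9, (4,3) g=1 f=7, (4,5) g=1 f=9, (5,4) g=1 f=9]
step 2: expand (2,4) (f=7, h=5) → closed; open now [(1,4) g=3 f=7, (2,5) g=3 f=9, (3,5) g=2 f=9, (4,3) g=1 f=7, (4,5) g=1 f=9, (5,4) g=1 f=9]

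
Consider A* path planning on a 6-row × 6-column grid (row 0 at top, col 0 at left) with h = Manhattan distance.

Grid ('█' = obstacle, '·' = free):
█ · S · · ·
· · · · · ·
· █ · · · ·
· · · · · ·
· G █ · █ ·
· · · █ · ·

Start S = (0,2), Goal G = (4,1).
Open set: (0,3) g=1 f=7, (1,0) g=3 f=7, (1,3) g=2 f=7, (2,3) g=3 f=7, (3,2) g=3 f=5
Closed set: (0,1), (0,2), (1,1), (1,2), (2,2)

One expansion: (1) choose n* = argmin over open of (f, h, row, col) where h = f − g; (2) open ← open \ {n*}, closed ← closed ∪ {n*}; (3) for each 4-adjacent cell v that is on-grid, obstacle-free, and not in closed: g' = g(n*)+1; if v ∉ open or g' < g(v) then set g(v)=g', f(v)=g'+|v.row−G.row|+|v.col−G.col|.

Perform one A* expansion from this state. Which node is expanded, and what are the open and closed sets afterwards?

step 1: expand (3,2) (f=5, h=2) → closed; open now [(0,3) g=1 f=7, (1,0) g=3 f=7, (1,3) g=2 f=7, (2,3) g=3 f=7, (3,1) g=4 f=5, (3,3) g=4 f=7]

expanded=(3,2); open=[(0,3) g=1 f=7, (1,0) g=3 f=7, (1,3) g=2 f=7, (2,3) g=3 f=7, (3,1) g=4 f=5, (3,3) g=4 f=7]; closed=[(0,1), (0,2), (1,1), (1,2), (2,2), (3,2)]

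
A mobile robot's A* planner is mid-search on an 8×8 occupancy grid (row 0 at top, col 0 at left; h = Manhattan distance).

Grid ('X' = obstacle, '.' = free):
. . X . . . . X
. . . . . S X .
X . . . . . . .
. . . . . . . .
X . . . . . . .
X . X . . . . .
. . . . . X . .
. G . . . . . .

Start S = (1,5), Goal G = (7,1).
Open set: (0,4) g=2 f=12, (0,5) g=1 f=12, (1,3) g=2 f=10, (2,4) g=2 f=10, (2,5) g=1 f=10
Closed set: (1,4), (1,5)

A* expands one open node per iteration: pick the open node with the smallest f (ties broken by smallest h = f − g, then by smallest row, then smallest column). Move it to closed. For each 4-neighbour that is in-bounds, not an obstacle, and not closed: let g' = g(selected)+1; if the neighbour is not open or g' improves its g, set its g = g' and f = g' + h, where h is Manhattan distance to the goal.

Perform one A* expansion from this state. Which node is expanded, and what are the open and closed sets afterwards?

step 1: expand (1,3) (f=10, h=8) → closed; open now [(0,3) g=3 f=12, (0,4) g=2 f=12, (0,5) g=1 f=12, (1,2) g=3 f=10, (2,3) g=3 f=10, (2,4) g=2 f=10, (2,5) g=1 f=10]

expanded=(1,3); open=[(0,3) g=3 f=12, (0,4) g=2 f=12, (0,5) g=1 f=12, (1,2) g=3 f=10, (2,3) g=3 f=10, (2,4) g=2 f=10, (2,5) g=1 f=10]; closed=[(1,3), (1,4), (1,5)]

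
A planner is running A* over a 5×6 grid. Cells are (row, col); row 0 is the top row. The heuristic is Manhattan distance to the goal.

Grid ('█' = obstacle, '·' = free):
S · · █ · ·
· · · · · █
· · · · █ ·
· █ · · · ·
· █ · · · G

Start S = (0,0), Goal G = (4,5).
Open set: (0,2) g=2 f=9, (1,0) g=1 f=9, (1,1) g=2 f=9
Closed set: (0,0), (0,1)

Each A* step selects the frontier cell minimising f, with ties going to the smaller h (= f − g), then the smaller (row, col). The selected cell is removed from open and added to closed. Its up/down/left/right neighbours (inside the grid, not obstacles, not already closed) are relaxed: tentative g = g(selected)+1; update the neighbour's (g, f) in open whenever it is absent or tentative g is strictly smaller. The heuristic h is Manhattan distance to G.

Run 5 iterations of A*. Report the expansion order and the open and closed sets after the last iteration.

order=[(0,2) → (1,2) → (1,3) → (1,4) → (2,3)]; open=[(0,4) g=6 f=11, (1,0) g=1 f=9, (1,1) g=2 f=9, (2,2) g=4 f=9, (3,3) g=6 f=9]; closed=[(0,0), (0,1), (0,2), (1,2), (1,3), (1,4), (2,3)]

step 1: expand (0,2) (f=9, h=7) → closed; open now [(1,0) g=1 f=9, (1,1) g=2 f=9, (1,2) g=3 f=9]
step 2: expand (1,2) (f=9, h=6) → closed; open now [(1,0) g=1 f=9, (1,1) g=2 f=9, (1,3) g=4 f=9, (2,2) g=4 f=9]
step 3: expand (1,3) (f=9, h=5) → closed; open now [(1,0) g=1 f=9, (1,1) g=2 f=9, (1,4) g=5 f=9, (2,2) g=4 f=9, (2,3) g=5 f=9]
step 4: expand (1,4) (f=9, h=4) → closed; open now [(0,4) g=6 f=11, (1,0) g=1 f=9, (1,1) g=2 f=9, (2,2) g=4 f=9, (2,3) g=5 f=9]
step 5: expand (2,3) (f=9, h=4) → closed; open now [(0,4) g=6 f=11, (1,0) g=1 f=9, (1,1) g=2 f=9, (2,2) g=4 f=9, (3,3) g=6 f=9]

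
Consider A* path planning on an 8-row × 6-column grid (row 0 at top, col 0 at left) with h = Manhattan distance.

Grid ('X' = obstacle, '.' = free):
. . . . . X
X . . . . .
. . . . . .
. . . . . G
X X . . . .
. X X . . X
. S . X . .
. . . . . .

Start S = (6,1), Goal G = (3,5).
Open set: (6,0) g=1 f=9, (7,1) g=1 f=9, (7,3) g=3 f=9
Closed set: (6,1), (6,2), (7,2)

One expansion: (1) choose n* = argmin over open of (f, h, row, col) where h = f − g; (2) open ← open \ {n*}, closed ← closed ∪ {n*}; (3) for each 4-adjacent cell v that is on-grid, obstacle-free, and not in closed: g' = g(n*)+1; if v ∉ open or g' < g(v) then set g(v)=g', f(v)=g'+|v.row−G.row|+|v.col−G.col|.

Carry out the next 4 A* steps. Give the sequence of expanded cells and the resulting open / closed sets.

order=[(7,3) → (7,4) → (6,4) → (5,4)]; open=[(4,4) g=7 f=9, (5,3) g=7 f=11, (6,0) g=1 f=9, (6,5) g=6 f=9, (7,1) g=1 f=9, (7,5) g=5 f=9]; closed=[(5,4), (6,1), (6,2), (6,4), (7,2), (7,3), (7,4)]

step 1: expand (7,3) (f=9, h=6) → closed; open now [(6,0) g=1 f=9, (7,1) g=1 f=9, (7,4) g=4 f=9]
step 2: expand (7,4) (f=9, h=5) → closed; open now [(6,0) g=1 f=9, (6,4) g=5 f=9, (7,1) g=1 f=9, (7,5) g=5 f=9]
step 3: expand (6,4) (f=9, h=4) → closed; open now [(5,4) g=6 f=9, (6,0) g=1 f=9, (6,5) g=6 f=9, (7,1) g=1 f=9, (7,5) g=5 f=9]
step 4: expand (5,4) (f=9, h=3) → closed; open now [(4,4) g=7 f=9, (5,3) g=7 f=11, (6,0) g=1 f=9, (6,5) g=6 f=9, (7,1) g=1 f=9, (7,5) g=5 f=9]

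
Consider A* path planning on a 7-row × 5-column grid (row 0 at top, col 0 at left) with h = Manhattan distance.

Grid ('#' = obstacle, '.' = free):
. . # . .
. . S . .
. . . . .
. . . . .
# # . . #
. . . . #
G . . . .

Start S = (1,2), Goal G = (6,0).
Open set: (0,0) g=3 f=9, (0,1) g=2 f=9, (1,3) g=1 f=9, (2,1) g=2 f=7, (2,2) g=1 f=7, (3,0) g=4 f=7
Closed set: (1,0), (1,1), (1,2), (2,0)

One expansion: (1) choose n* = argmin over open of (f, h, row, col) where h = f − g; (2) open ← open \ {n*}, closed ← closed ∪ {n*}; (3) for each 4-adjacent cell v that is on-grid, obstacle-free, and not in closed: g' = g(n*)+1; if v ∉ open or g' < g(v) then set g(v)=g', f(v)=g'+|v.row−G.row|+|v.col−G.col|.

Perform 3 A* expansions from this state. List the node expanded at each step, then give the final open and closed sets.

order=[(3,0) → (2,1) → (3,1)]; open=[(0,0) g=3 f=9, (0,1) g=2 f=9, (1,3) g=1 f=9, (2,2) g=1 f=7, (3,2) g=4 f=9]; closed=[(1,0), (1,1), (1,2), (2,0), (2,1), (3,0), (3,1)]

step 1: expand (3,0) (f=7, h=3) → closed; open now [(0,0) g=3 f=9, (0,1) g=2 f=9, (1,3) g=1 f=9, (2,1) g=2 f=7, (2,2) g=1 f=7, (3,1) g=5 f=9]
step 2: expand (2,1) (f=7, h=5) → closed; open now [(0,0) g=3 f=9, (0,1) g=2 f=9, (1,3) g=1 f=9, (2,2) g=1 f=7, (3,1) g=3 f=7]
step 3: expand (3,1) (f=7, h=4) → closed; open now [(0,0) g=3 f=9, (0,1) g=2 f=9, (1,3) g=1 f=9, (2,2) g=1 f=7, (3,2) g=4 f=9]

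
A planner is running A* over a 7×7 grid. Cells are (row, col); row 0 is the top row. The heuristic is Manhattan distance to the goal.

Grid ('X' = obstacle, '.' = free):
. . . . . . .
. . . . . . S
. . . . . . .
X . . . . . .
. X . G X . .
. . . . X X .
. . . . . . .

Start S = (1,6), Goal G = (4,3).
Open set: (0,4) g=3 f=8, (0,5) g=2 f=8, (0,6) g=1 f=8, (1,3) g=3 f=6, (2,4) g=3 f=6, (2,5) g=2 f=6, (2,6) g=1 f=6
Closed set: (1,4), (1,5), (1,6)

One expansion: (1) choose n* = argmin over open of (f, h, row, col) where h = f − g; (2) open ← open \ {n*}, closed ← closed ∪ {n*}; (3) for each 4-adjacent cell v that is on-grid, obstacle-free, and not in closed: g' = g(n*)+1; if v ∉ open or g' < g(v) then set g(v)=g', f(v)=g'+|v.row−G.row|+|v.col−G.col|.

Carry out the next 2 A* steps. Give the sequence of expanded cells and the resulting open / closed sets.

order=[(1,3) → (2,3)]; open=[(0,3) g=4 f=8, (0,4) g=3 f=8, (0,5) g=2 f=8, (0,6) g=1 f=8, (1,2) g=4 f=8, (2,2) g=5 f=8, (2,4) g=3 f=6, (2,5) g=2 f=6, (2,6) g=1 f=6, (3,3) g=5 f=6]; closed=[(1,3), (1,4), (1,5), (1,6), (2,3)]

step 1: expand (1,3) (f=6, h=3) → closed; open now [(0,3) g=4 f=8, (0,4) g=3 f=8, (0,5) g=2 f=8, (0,6) g=1 f=8, (1,2) g=4 f=8, (2,3) g=4 f=6, (2,4) g=3 f=6, (2,5) g=2 f=6, (2,6) g=1 f=6]
step 2: expand (2,3) (f=6, h=2) → closed; open now [(0,3) g=4 f=8, (0,4) g=3 f=8, (0,5) g=2 f=8, (0,6) g=1 f=8, (1,2) g=4 f=8, (2,2) g=5 f=8, (2,4) g=3 f=6, (2,5) g=2 f=6, (2,6) g=1 f=6, (3,3) g=5 f=6]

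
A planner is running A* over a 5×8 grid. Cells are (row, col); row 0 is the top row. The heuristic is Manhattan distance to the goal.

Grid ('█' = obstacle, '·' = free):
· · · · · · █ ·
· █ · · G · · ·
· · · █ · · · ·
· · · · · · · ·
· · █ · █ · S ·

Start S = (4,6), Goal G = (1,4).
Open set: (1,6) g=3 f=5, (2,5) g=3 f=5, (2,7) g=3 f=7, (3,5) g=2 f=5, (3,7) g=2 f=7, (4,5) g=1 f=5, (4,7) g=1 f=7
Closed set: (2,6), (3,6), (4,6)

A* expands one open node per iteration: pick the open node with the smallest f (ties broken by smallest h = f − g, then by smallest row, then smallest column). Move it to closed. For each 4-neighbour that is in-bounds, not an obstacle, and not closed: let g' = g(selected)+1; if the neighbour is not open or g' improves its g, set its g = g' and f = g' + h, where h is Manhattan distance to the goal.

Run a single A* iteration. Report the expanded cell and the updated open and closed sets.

step 1: expand (1,6) (f=5, h=2) → closed; open now [(1,5) g=4 f=5, (1,7) g=4 f=7, (2,5) g=3 f=5, (2,7) g=3 f=7, (3,5) g=2 f=5, (3,7) g=2 f=7, (4,5) g=1 f=5, (4,7) g=1 f=7]

expanded=(1,6); open=[(1,5) g=4 f=5, (1,7) g=4 f=7, (2,5) g=3 f=5, (2,7) g=3 f=7, (3,5) g=2 f=5, (3,7) g=2 f=7, (4,5) g=1 f=5, (4,7) g=1 f=7]; closed=[(1,6), (2,6), (3,6), (4,6)]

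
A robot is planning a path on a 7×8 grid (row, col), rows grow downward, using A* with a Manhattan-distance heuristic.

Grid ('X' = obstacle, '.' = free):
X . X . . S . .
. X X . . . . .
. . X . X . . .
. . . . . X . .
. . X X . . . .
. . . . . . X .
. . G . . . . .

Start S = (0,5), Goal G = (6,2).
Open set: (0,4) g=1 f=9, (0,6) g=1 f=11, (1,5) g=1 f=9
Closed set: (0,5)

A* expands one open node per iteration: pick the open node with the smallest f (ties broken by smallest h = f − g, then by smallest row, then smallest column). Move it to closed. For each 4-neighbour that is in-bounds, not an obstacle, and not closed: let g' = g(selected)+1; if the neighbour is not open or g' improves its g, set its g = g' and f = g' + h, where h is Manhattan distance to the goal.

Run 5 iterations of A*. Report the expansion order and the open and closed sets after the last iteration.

order=[(0,4) → (0,3) → (1,3) → (2,3) → (3,3)]; open=[(0,6) g=1 f=11, (1,4) g=2 f=9, (1,5) g=1 f=9, (3,2) g=6 f=9, (3,4) g=6 f=11]; closed=[(0,3), (0,4), (0,5), (1,3), (2,3), (3,3)]

step 1: expand (0,4) (f=9, h=8) → closed; open now [(0,3) g=2 f=9, (0,6) g=1 f=11, (1,4) g=2 f=9, (1,5) g=1 f=9]
step 2: expand (0,3) (f=9, h=7) → closed; open now [(0,6) g=1 f=11, (1,3) g=3 f=9, (1,4) g=2 f=9, (1,5) g=1 f=9]
step 3: expand (1,3) (f=9, h=6) → closed; open now [(0,6) g=1 f=11, (1,4) g=2 f=9, (1,5) g=1 f=9, (2,3) g=4 f=9]
step 4: expand (2,3) (f=9, h=5) → closed; open now [(0,6) g=1 f=11, (1,4) g=2 f=9, (1,5) g=1 f=9, (3,3) g=5 f=9]
step 5: expand (3,3) (f=9, h=4) → closed; open now [(0,6) g=1 f=11, (1,4) g=2 f=9, (1,5) g=1 f=9, (3,2) g=6 f=9, (3,4) g=6 f=11]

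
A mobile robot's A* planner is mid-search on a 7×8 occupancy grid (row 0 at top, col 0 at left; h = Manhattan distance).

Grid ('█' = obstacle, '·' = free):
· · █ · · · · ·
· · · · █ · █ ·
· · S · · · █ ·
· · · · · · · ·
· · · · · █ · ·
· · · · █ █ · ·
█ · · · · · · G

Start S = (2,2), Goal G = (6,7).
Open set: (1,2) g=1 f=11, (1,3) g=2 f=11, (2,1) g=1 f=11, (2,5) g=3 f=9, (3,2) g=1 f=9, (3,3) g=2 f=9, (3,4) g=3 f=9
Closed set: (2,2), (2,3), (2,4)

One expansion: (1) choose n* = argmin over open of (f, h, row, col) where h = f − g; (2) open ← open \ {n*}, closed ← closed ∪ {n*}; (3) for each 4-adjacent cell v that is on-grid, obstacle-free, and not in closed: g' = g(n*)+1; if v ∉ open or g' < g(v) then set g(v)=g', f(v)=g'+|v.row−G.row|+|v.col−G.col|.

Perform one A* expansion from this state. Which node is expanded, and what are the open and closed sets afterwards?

step 1: expand (2,5) (f=9, h=6) → closed; open now [(1,2) g=1 f=11, (1,3) g=2 f=11, (1,5) g=4 f=11, (2,1) g=1 f=11, (3,2) g=1 f=9, (3,3) g=2 f=9, (3,4) g=3 f=9, (3,5) g=4 f=9]

expanded=(2,5); open=[(1,2) g=1 f=11, (1,3) g=2 f=11, (1,5) g=4 f=11, (2,1) g=1 f=11, (3,2) g=1 f=9, (3,3) g=2 f=9, (3,4) g=3 f=9, (3,5) g=4 f=9]; closed=[(2,2), (2,3), (2,4), (2,5)]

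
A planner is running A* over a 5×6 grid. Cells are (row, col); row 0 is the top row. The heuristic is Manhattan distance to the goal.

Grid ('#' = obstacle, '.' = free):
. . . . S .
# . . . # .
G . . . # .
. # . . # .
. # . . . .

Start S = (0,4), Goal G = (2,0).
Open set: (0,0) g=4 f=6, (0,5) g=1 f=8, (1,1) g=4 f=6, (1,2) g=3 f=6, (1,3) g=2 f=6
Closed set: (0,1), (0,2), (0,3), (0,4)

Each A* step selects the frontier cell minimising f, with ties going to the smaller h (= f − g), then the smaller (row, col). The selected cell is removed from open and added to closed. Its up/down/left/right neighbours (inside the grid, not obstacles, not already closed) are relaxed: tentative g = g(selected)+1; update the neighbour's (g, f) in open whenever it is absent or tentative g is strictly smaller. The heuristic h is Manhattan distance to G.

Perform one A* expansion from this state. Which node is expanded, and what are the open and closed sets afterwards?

expanded=(0,0); open=[(0,5) g=1 f=8, (1,1) g=4 f=6, (1,2) g=3 f=6, (1,3) g=2 f=6]; closed=[(0,0), (0,1), (0,2), (0,3), (0,4)]

step 1: expand (0,0) (f=6, h=2) → closed; open now [(0,5) g=1 f=8, (1,1) g=4 f=6, (1,2) g=3 f=6, (1,3) g=2 f=6]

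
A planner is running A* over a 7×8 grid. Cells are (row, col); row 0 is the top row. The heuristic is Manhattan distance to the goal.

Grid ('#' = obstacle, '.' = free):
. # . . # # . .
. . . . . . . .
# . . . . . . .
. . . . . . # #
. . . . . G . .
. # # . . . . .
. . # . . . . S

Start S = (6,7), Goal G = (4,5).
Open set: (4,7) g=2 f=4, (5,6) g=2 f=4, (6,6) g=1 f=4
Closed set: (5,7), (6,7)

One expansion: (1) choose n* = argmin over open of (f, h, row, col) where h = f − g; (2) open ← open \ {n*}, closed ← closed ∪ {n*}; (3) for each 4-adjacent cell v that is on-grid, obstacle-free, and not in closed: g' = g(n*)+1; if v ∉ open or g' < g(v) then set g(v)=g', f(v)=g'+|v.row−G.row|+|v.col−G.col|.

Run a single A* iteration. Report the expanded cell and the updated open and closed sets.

expanded=(4,7); open=[(4,6) g=3 f=4, (5,6) g=2 f=4, (6,6) g=1 f=4]; closed=[(4,7), (5,7), (6,7)]

step 1: expand (4,7) (f=4, h=2) → closed; open now [(4,6) g=3 f=4, (5,6) g=2 f=4, (6,6) g=1 f=4]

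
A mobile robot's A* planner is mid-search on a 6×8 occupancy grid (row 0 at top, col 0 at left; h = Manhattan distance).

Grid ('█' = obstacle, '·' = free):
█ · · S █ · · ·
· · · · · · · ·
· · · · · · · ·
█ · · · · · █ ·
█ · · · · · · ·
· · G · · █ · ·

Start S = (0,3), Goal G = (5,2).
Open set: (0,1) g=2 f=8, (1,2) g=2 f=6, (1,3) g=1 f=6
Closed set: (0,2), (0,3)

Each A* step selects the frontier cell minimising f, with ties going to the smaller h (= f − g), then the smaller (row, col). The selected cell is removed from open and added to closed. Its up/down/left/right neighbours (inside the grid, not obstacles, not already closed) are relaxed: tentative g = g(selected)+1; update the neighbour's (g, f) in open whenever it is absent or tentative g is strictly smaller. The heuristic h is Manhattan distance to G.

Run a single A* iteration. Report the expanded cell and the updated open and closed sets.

expanded=(1,2); open=[(0,1) g=2 f=8, (1,1) g=3 f=8, (1,3) g=1 f=6, (2,2) g=3 f=6]; closed=[(0,2), (0,3), (1,2)]

step 1: expand (1,2) (f=6, h=4) → closed; open now [(0,1) g=2 f=8, (1,1) g=3 f=8, (1,3) g=1 f=6, (2,2) g=3 f=6]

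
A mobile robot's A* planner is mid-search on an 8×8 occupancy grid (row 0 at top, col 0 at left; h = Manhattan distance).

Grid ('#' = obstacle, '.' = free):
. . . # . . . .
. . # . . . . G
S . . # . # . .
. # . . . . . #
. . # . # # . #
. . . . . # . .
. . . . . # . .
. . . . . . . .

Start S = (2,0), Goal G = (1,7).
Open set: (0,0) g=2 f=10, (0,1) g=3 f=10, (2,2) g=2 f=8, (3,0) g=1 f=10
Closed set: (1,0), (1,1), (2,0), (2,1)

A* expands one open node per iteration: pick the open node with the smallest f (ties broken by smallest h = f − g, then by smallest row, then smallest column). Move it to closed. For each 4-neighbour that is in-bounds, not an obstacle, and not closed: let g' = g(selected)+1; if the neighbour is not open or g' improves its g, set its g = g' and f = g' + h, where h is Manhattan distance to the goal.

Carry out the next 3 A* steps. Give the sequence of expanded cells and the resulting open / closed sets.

step 1: expand (2,2) (f=8, h=6) → closed; open now [(0,0) g=2 f=10, (0,1) g=3 f=10, (3,0) g=1 f=10, (3,2) g=3 f=10]
step 2: expand (0,1) (f=10, h=7) → closed; open now [(0,0) g=2 f=10, (0,2) g=4 f=10, (3,0) g=1 f=10, (3,2) g=3 f=10]
step 3: expand (0,2) (f=10, h=6) → closed; open now [(0,0) g=2 f=10, (3,0) g=1 f=10, (3,2) g=3 f=10]

order=[(2,2) → (0,1) → (0,2)]; open=[(0,0) g=2 f=10, (3,0) g=1 f=10, (3,2) g=3 f=10]; closed=[(0,1), (0,2), (1,0), (1,1), (2,0), (2,1), (2,2)]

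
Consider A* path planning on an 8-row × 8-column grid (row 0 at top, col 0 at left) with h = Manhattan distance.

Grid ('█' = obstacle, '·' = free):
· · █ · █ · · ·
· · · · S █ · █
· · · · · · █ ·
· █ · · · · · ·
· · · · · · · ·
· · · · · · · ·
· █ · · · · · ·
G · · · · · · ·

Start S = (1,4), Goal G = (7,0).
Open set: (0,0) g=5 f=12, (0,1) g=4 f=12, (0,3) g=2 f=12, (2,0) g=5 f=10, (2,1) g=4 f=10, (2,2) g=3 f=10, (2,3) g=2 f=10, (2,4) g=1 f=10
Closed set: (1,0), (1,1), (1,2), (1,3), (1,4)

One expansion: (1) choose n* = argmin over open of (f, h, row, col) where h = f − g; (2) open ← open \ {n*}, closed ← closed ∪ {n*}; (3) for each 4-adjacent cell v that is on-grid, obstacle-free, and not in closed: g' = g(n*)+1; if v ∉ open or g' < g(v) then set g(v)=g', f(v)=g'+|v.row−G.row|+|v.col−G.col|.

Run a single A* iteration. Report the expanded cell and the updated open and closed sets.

expanded=(2,0); open=[(0,0) g=5 f=12, (0,1) g=4 f=12, (0,3) g=2 f=12, (2,1) g=4 f=10, (2,2) g=3 f=10, (2,3) g=2 f=10, (2,4) g=1 f=10, (3,0) g=6 f=10]; closed=[(1,0), (1,1), (1,2), (1,3), (1,4), (2,0)]

step 1: expand (2,0) (f=10, h=5) → closed; open now [(0,0) g=5 f=12, (0,1) g=4 f=12, (0,3) g=2 f=12, (2,1) g=4 f=10, (2,2) g=3 f=10, (2,3) g=2 f=10, (2,4) g=1 f=10, (3,0) g=6 f=10]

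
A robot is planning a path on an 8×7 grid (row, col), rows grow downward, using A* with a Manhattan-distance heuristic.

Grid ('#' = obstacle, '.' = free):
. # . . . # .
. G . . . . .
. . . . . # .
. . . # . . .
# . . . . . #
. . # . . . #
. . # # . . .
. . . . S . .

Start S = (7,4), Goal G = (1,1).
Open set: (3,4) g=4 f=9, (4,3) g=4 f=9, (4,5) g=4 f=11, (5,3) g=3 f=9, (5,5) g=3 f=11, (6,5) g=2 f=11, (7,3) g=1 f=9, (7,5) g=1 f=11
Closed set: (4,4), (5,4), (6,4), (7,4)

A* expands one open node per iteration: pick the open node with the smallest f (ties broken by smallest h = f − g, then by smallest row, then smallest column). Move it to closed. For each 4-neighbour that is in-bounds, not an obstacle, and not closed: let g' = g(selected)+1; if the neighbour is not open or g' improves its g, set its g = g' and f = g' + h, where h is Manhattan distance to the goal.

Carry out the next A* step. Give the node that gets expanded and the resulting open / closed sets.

step 1: expand (3,4) (f=9, h=5) → closed; open now [(2,4) g=5 f=9, (3,5) g=5 f=11, (4,3) g=4 f=9, (4,5) g=4 f=11, (5,3) g=3 f=9, (5,5) g=3 f=11, (6,5) g=2 f=11, (7,3) g=1 f=9, (7,5) g=1 f=11]

expanded=(3,4); open=[(2,4) g=5 f=9, (3,5) g=5 f=11, (4,3) g=4 f=9, (4,5) g=4 f=11, (5,3) g=3 f=9, (5,5) g=3 f=11, (6,5) g=2 f=11, (7,3) g=1 f=9, (7,5) g=1 f=11]; closed=[(3,4), (4,4), (5,4), (6,4), (7,4)]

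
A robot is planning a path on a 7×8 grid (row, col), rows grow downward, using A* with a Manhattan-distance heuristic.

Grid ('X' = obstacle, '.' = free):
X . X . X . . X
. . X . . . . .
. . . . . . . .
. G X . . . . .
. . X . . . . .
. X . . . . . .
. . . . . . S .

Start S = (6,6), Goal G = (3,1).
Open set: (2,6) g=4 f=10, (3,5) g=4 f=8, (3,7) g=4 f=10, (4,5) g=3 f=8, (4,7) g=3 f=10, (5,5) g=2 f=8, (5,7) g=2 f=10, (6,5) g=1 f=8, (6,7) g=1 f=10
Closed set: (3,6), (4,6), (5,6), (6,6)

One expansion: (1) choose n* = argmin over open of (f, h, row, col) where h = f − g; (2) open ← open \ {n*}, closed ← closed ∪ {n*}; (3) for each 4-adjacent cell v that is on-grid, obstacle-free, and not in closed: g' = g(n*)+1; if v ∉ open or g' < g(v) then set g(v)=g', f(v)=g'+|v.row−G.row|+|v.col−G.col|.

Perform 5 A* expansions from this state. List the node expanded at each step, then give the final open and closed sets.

step 1: expand (3,5) (f=8, h=4) → closed; open now [(2,5) g=5 f=10, (2,6) g=4 f=10, (3,4) g=5 f=8, (3,7) g=4 f=10, (4,5) g=3 f=8, (4,7) g=3 f=10, (5,5) g=2 f=8, (5,7) g=2 f=10, (6,5) g=1 f=8, (6,7) g=1 f=10]
step 2: expand (3,4) (f=8, h=3) → closed; open now [(2,4) g=6 f=10, (2,5) g=5 f=10, (2,6) g=4 f=10, (3,3) g=6 f=8, (3,7) g=4 f=10, (4,4) g=6 f=10, (4,5) g=3 f=8, (4,7) g=3 f=10, (5,5) g=2 f=8, (5,7) g=2 f=10, (6,5) g=1 f=8, (6,7) g=1 f=10]
step 3: expand (3,3) (f=8, h=2) → closed; open now [(2,3) g=7 f=10, (2,4) g=6 f=10, (2,5) g=5 f=10, (2,6) g=4 f=10, (3,7) g=4 f=10, (4,3) g=7 f=10, (4,4) g=6 f=10, (4,5) g=3 f=8, (4,7) g=3 f=10, (5,5) g=2 f=8, (5,7) g=2 f=10, (6,5) g=1 f=8, (6,7) g=1 f=10]
step 4: expand (4,5) (f=8, h=5) → closed; open now [(2,3) g=7 f=10, (2,4) g=6 f=10, (2,5) g=5 f=10, (2,6) g=4 f=10, (3,7) g=4 f=10, (4,3) g=7 f=10, (4,4) g=4 f=8, (4,7) g=3 f=10, (5,5) g=2 f=8, (5,7) g=2 f=10, (6,5) g=1 f=8, (6,7) g=1 f=10]
step 5: expand (4,4) (f=8, h=4) → closed; open now [(2,3) g=7 f=10, (2,4) g=6 f=10, (2,5) g=5 f=10, (2,6) g=4 f=10, (3,7) g=4 f=10, (4,3) g=5 f=8, (4,7) g=3 f=10, (5,4) g=5 f=10, (5,5) g=2 f=8, (5,7) g=2 f=10, (6,5) g=1 f=8, (6,7) g=1 f=10]

order=[(3,5) → (3,4) → (3,3) → (4,5) → (4,4)]; open=[(2,3) g=7 f=10, (2,4) g=6 f=10, (2,5) g=5 f=10, (2,6) g=4 f=10, (3,7) g=4 f=10, (4,3) g=5 f=8, (4,7) g=3 f=10, (5,4) g=5 f=10, (5,5) g=2 f=8, (5,7) g=2 f=10, (6,5) g=1 f=8, (6,7) g=1 f=10]; closed=[(3,3), (3,4), (3,5), (3,6), (4,4), (4,5), (4,6), (5,6), (6,6)]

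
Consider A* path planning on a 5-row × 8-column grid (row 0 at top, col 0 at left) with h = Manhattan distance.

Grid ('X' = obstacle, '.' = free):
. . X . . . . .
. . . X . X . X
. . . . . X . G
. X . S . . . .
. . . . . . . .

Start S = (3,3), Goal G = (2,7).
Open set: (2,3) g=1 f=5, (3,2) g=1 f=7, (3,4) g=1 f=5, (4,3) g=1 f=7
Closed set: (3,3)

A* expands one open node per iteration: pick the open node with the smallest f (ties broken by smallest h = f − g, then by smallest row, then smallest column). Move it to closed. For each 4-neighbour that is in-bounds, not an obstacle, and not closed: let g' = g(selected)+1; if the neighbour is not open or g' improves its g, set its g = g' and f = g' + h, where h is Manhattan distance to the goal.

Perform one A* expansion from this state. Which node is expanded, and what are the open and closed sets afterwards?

expanded=(2,3); open=[(2,2) g=2 f=7, (2,4) g=2 f=5, (3,2) g=1 f=7, (3,4) g=1 f=5, (4,3) g=1 f=7]; closed=[(2,3), (3,3)]

step 1: expand (2,3) (f=5, h=4) → closed; open now [(2,2) g=2 f=7, (2,4) g=2 f=5, (3,2) g=1 f=7, (3,4) g=1 f=5, (4,3) g=1 f=7]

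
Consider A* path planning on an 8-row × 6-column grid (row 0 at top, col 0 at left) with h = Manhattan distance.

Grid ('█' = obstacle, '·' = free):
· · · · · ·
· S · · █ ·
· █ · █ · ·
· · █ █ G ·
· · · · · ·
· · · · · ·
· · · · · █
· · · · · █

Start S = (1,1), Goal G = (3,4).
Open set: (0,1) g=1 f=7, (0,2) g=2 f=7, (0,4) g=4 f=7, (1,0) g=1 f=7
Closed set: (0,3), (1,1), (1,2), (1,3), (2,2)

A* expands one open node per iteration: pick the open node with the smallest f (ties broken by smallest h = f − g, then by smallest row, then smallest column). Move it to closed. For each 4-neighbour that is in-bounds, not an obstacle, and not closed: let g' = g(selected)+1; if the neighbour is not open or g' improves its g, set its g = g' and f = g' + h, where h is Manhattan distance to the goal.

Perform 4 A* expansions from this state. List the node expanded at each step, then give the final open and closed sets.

order=[(0,4) → (0,2) → (0,1) → (1,0)]; open=[(0,0) g=2 f=9, (0,5) g=5 f=9, (2,0) g=2 f=7]; closed=[(0,1), (0,2), (0,3), (0,4), (1,0), (1,1), (1,2), (1,3), (2,2)]

step 1: expand (0,4) (f=7, h=3) → closed; open now [(0,1) g=1 f=7, (0,2) g=2 f=7, (0,5) g=5 f=9, (1,0) g=1 f=7]
step 2: expand (0,2) (f=7, h=5) → closed; open now [(0,1) g=1 f=7, (0,5) g=5 f=9, (1,0) g=1 f=7]
step 3: expand (0,1) (f=7, h=6) → closed; open now [(0,0) g=2 f=9, (0,5) g=5 f=9, (1,0) g=1 f=7]
step 4: expand (1,0) (f=7, h=6) → closed; open now [(0,0) g=2 f=9, (0,5) g=5 f=9, (2,0) g=2 f=7]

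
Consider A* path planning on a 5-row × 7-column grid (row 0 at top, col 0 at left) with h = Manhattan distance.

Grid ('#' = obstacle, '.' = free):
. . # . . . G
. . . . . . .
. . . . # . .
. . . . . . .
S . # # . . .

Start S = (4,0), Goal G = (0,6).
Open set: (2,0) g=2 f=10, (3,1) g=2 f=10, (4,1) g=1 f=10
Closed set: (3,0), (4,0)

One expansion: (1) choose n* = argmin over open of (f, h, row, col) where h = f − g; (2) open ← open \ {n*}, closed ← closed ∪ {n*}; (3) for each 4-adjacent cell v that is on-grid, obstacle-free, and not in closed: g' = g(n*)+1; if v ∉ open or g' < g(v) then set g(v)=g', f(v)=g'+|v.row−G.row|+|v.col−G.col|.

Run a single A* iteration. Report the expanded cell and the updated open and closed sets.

step 1: expand (2,0) (f=10, h=8) → closed; open now [(1,0) g=3 f=10, (2,1) g=3 f=10, (3,1) g=2 f=10, (4,1) g=1 f=10]

expanded=(2,0); open=[(1,0) g=3 f=10, (2,1) g=3 f=10, (3,1) g=2 f=10, (4,1) g=1 f=10]; closed=[(2,0), (3,0), (4,0)]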